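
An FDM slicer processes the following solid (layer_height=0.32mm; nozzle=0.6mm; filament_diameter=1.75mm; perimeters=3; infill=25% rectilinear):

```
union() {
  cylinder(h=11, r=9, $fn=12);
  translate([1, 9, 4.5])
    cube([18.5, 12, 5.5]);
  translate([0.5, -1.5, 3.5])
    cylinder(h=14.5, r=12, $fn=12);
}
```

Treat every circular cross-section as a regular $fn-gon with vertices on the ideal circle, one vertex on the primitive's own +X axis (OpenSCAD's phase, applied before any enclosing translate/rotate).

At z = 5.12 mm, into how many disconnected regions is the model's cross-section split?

1

At z = 5.12 mm: the cylinder: section is a regular 12-gon, circumradius r=9; the cube at (1, 9) (footprint 18.5×12) is included at this height; the cylinder at (0.5, -1.5): section is a regular 12-gon, circumradius r=12; Merging all regions: the regions partially overlap (shared area 246.48 mm²), so overlapping operands fuse into one piece — 1 connected region. The result has 1 disconnected region.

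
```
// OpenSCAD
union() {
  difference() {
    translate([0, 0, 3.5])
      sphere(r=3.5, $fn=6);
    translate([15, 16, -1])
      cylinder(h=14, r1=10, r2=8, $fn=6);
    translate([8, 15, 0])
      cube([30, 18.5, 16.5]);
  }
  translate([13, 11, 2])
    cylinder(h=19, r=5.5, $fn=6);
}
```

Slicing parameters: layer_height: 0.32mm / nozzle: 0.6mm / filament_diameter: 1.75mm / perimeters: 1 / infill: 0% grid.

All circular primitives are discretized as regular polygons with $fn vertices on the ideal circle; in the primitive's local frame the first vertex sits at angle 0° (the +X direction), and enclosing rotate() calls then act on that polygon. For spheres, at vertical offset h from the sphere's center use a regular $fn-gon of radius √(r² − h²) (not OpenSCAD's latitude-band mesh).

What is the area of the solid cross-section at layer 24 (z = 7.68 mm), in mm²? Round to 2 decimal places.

78.59 mm²

At z = 7.68 mm: the sphere is not intersected at this z (|z−center|=4.180 > r=3.5); the cone at (15, 16): at t=0.620 of its height the radius interpolates to r₁+(r₂−r₁)t = 8.760, giving a regular 6-gon of that circumradius (area = (6/2)·8.760²·sin(360°/6) = 199.37 mm²); the 30×18.5 cube at (8, 15) contributes its full rectangle (area 555.00 mm²); Taking the first minus the rest: the first operand is absent here, so nothing remains; the cylinder at (13, 11): section is a regular 6-gon, circumradius r=5.5 (area = (6/2)·5.500²·sin(360°/6) = 78.59 mm²); Merging all regions: only the r=5.5 cylinder at (13, 11) is present, so the union is just that shape — area = 78.59 mm². Overall, the cross-section is a single solid region. Net area = 78.59 mm².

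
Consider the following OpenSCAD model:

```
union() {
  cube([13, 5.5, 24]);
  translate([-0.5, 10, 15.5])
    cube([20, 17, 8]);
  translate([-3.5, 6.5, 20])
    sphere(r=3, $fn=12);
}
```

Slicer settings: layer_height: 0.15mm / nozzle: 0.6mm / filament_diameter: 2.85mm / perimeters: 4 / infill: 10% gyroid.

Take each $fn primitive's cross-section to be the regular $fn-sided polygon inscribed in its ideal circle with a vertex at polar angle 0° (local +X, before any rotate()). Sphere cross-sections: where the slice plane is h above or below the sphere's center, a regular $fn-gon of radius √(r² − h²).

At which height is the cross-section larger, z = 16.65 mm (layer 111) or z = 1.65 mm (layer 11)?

layer 111 (z = 16.65 mm)

Layer 111 (z = 16.65): the cube is present — its section is the full 13×5.5 rectangle (area 71.50 mm²); the cube at (-0.5, 10) (footprint 20×17) is included at this height (area 340.00 mm²); the sphere at (-3.5, 6.5) is absent (|z−center|=3.350 > r=3); Merging all regions: the 2 present regions are separate (no shared area or edge), so areas and boundary lengths simply add and each stays a separate island — area = 411.50 mm². So its area = 411.50 mm². Layer 11 (z = 1.65): the 13×5.5 cube contributes its full rectangle (area 71.50 mm²); the cube at (-0.5, 10) is absent (z outside [15.5, 23.5]); the sphere at (-3.5, 6.5) does not reach this height (|z−center|=18.350 > r=3); Combining (union): only the 13×5.5 cube is present, so the union is just that shape — area = 71.50 mm². So its area = 71.50 mm². Layer 111 is larger (411.50 vs 71.50 mm²).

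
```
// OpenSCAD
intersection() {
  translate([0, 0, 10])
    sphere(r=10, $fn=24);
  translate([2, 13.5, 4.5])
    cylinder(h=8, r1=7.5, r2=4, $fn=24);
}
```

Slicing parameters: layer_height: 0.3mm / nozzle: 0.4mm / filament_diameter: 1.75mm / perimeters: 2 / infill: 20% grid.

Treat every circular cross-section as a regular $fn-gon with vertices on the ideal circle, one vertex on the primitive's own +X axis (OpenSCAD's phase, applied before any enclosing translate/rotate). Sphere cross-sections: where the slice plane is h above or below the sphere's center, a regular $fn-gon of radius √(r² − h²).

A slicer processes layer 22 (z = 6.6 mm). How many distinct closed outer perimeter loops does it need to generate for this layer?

At z = 6.6 mm: the r=10 sphere slices to a regular 24-gon of circumradius 9.404 (√(r²−h²) with h=3.4 from center); the cone at (2, 13.5) (r1=7.5→r2=4) has section circumradius 6.581 here — a regular 24-gon; Keeping only the common overlap: the cone at (2, 13.5) partially overlaps the r=10 sphere; clipping to the common part keeps 12.18 mm² — 1 connected region. The result has 1 disconnected region.

1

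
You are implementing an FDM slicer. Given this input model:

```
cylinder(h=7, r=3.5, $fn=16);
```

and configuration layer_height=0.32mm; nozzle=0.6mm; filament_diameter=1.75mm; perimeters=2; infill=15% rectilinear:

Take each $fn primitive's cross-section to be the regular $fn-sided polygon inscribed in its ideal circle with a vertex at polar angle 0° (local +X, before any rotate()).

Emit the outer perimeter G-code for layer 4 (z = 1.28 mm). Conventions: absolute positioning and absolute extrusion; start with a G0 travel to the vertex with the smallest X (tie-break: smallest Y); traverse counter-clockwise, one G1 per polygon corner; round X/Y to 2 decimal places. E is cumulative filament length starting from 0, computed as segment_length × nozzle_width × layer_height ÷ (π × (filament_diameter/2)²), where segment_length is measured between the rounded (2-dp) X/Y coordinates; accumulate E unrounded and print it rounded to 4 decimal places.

G0 X-3.50 Y0.00 Z1.28
G1 X-3.23 Y-1.34 E0.1091
G1 X-2.47 Y-2.47 E0.2178
G1 X-1.34 Y-3.23 E0.3265
G1 X0.00 Y-3.50 E0.4356
G1 X1.34 Y-3.23 E0.5448
G1 X2.47 Y-2.47 E0.6535
G1 X3.23 Y-1.34 E0.7622
G1 X3.50 Y0.00 E0.8713
G1 X3.23 Y1.34 E0.9804
G1 X2.47 Y2.47 E1.0891
G1 X1.34 Y3.23 E1.1978
G1 X0.00 Y3.50 E1.3069
G1 X-1.34 Y3.23 E1.4160
G1 X-2.47 Y2.47 E1.5247
G1 X-3.23 Y1.34 E1.6334
G1 X-3.50 Y0.00 E1.7426

At z = 1.28 mm: the r=3.5 cylinder contributes a regular 16-gon of circumradius 3.5. The outline is a single polygon with 16 vertices. Extrusion per mm of travel: 0.6 × 0.32 / (π × 0.875²) = 0.079824. Accumulating E over each segment gives final E = 1.7426.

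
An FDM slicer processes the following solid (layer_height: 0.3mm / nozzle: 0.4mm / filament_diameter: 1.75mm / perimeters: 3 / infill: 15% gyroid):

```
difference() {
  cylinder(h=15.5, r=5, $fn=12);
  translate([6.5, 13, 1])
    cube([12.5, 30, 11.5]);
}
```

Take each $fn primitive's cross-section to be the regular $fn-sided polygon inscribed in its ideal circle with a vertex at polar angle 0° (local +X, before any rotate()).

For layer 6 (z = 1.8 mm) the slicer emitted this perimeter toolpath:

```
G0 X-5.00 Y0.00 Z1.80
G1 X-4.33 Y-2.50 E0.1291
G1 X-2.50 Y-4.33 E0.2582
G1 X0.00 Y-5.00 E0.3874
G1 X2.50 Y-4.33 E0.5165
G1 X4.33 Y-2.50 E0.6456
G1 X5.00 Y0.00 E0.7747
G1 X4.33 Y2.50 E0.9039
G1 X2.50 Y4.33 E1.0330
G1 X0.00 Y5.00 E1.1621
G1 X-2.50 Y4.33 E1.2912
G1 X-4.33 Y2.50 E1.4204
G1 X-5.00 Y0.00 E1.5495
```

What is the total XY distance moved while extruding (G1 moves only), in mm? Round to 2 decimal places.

31.06 mm

Sum the Euclidean lengths of each G1 segment: total = 31.06 mm.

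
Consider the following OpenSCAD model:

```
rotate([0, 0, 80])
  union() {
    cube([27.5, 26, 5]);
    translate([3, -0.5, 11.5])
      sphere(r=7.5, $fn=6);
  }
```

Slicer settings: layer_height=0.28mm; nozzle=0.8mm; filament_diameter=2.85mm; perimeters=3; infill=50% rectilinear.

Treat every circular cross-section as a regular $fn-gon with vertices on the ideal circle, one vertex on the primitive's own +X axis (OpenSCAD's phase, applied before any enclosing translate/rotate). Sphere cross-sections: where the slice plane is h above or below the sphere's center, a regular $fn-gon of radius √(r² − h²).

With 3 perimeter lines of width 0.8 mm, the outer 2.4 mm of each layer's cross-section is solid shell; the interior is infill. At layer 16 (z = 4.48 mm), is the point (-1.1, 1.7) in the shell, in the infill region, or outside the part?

shell

At z = 4.48 mm: the 27.5×26 cube contributes its full rectangle; the r=7.5 sphere at (3, -0.5) contributes a regular 6-gon of circumradius √(7.5²−7.02²) = 2.640; Combining (union): the regions partially overlap (shared area 6.56 mm²), so overlapping operands fuse into one piece — 1 connected region; (rotated 80° about Z; rotation is an isometry so areas/perimeters/island counts are preserved). Overall, the cross-section is a single solid region. Undo the 80° rotation: the query point maps to (1.483, 1.378) in the un-rotated model frame. The nearest boundary edge runs (0.00, 0.00)→(0.00, 26.00); distance from the point to it = 1.48 mm. The point is inside the cross-section, 1.48 mm from the nearest boundary — within the 2.4 mm shell band (3 × 0.8).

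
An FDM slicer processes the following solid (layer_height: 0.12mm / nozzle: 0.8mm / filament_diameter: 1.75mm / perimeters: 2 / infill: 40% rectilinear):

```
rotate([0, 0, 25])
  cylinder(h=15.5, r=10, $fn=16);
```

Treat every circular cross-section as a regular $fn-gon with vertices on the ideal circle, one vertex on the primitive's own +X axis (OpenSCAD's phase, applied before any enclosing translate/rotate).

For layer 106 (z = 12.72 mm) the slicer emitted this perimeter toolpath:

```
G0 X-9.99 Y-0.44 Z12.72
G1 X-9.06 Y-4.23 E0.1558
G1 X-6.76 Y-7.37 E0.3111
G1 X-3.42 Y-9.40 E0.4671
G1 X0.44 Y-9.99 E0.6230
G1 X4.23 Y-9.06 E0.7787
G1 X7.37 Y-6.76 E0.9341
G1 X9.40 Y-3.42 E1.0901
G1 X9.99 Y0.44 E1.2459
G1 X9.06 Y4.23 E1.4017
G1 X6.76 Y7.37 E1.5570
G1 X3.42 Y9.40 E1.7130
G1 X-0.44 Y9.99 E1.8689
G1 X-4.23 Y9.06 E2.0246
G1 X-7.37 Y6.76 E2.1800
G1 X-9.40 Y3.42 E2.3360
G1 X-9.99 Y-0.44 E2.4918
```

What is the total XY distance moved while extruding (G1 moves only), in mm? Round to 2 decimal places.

Sum the Euclidean lengths of each G1 segment: total = 62.43 mm.

62.43 mm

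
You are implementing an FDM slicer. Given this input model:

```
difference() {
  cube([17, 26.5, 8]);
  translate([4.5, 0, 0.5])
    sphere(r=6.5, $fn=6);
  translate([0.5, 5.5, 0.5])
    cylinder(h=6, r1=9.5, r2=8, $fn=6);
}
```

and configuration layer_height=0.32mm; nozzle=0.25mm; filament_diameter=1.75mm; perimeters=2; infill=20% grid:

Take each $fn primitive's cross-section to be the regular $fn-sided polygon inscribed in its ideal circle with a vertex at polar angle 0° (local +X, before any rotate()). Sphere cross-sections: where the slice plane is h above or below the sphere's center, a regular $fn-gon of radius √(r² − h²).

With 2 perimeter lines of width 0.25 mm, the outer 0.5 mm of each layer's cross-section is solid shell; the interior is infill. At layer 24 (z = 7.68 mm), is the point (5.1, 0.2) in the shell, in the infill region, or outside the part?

At z = 7.68 mm: the cube (footprint 17×26.5) is included at this height; the sphere at (4.5, 0) does not reach this height (|z−center|=7.180 > r=6.5); the cone at (0.5, 5.5) is absent (z outside [0.5, 6.5]); After the difference (first − rest): none of the subtracted shapes is present at this height, so the 17×26.5 cube is unchanged — 1 connected region. Overall, the cross-section is a single solid region. The nearest boundary edge runs (0.00, 0.00)→(17.00, 0.00); distance from the point to it = 0.20 mm. The point is inside the cross-section, 0.20 mm from the nearest boundary — within the 0.5 mm shell band (2 × 0.25).

shell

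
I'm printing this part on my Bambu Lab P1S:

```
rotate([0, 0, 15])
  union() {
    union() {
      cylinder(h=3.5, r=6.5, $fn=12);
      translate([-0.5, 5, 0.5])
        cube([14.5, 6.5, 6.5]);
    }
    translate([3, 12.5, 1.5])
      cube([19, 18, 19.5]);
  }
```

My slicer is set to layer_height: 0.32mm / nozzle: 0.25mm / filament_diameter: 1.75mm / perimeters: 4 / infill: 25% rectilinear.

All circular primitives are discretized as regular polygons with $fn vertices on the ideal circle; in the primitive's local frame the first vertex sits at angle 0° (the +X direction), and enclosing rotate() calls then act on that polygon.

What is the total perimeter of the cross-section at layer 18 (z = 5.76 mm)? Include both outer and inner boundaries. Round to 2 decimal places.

116.00 mm

At z = 5.76 mm: the cylinder is not intersected at this z (z outside [0, 3.5]); the 14.5×6.5 cube at (-0.5, 5) contributes its full rectangle (perimeter 42.00 mm); Taking the union: only the 14.5×6.5 cube at (-0.5, 5) is present, so the union is just that shape — boundary = 42.00 mm; the cube at (3, 12.5) (footprint 19×18) is included at this height (perimeter 74.00 mm); Combining (union): the 2 present regions are separate (no shared area or edge), so areas and boundary lengths simply add and each stays a separate island — boundary = 116.00 mm; (whole slice rotated 15° about Z — lengths, areas and connectivity unchanged). Overall, the cross-section has 2 separate islands. Total boundary length (outer) = 116.00 mm.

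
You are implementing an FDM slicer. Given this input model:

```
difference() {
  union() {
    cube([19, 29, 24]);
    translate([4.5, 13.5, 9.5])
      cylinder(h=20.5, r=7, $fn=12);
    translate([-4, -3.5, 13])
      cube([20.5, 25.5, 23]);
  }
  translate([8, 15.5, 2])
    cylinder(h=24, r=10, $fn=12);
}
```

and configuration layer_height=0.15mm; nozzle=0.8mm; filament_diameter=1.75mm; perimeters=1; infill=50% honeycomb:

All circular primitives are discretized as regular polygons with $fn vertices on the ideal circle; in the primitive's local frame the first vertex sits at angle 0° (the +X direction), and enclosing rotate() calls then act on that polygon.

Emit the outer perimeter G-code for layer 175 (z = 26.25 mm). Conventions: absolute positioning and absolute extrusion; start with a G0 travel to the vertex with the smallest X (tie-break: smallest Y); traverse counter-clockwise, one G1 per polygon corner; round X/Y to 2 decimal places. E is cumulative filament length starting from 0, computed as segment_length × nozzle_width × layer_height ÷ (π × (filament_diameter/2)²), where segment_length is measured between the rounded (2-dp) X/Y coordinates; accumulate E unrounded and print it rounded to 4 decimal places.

G0 X-4.00 Y-3.50 Z26.25
G1 X16.50 Y-3.50 E1.0227
G1 X16.50 Y22.00 E2.2949
G1 X-4.00 Y22.00 E3.3177
G1 X-4.00 Y-3.50 E4.5899

At z = 26.25 mm: the cube is not intersected at this z (z outside [0, 24]); the r=7 cylinder at (4.5, 13.5) gives a regular 12-gon of circumradius 7 (constant along its height); the 20.5×25.5 cube at (-4, -3.5) contributes its full rectangle; Combining (union): the r=7 cylinder at (4.5, 13.5) lies entirely inside the 20.5×25.5 cube at (-4, -3.5), so the union is just the 20.5×25.5 cube at (-4, -3.5) — 1 connected region; the cylinder at (8, 15.5) is not intersected at this z (z outside [2, 26]); After the difference (first − rest): none of the subtracted shapes is present at this height, so the result so far is unchanged — 1 connected region. The outline is a single polygon with 4 vertices. Extrusion per mm of travel: 0.8 × 0.15 / (π × 0.875²) = 0.049890. Accumulating E over each segment gives final E = 4.5899.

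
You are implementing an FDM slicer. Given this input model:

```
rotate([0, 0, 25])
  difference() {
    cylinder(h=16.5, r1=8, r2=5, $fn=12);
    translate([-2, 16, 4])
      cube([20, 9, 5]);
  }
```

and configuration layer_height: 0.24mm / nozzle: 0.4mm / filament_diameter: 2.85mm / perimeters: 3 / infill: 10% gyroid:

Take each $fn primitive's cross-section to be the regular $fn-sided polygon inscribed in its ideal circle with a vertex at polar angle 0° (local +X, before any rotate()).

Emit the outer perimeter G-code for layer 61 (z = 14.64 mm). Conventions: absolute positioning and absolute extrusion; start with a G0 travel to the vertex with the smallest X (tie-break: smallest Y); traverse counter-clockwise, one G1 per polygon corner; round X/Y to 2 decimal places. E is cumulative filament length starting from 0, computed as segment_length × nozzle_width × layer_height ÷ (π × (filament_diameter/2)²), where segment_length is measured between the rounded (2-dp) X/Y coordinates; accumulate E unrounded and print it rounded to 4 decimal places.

G0 X-5.32 Y0.47 Z14.64
G1 X-4.84 Y-2.26 E0.0417
G1 X-3.06 Y-4.37 E0.0833
G1 X-0.47 Y-5.32 E0.1248
G1 X2.26 Y-4.84 E0.1665
G1 X4.37 Y-3.06 E0.2080
G1 X5.32 Y-0.47 E0.2495
G1 X4.84 Y2.26 E0.2912
G1 X3.06 Y4.37 E0.3328
G1 X0.47 Y5.32 E0.3743
G1 X-2.26 Y4.84 E0.4160
G1 X-4.37 Y3.06 E0.4576
G1 X-5.32 Y0.47 E0.4991

At z = 14.64 mm: the cone (r1=8→r2=5) has section circumradius 5.338 here — a regular 12-gon; the cube at (-2, 16) is not intersected at this z (z outside [4, 9]); Subtracting the remaining from the first: none of the subtracted shapes is present at this height, so the cone is unchanged — 1 connected region; (whole slice rotated 25° about Z — lengths, areas and connectivity unchanged). The outline is a single polygon with 12 vertices. Extrusion per mm of travel: 0.4 × 0.24 / (π × 1.425²) = 0.015048. Accumulating E over each segment gives final E = 0.4991.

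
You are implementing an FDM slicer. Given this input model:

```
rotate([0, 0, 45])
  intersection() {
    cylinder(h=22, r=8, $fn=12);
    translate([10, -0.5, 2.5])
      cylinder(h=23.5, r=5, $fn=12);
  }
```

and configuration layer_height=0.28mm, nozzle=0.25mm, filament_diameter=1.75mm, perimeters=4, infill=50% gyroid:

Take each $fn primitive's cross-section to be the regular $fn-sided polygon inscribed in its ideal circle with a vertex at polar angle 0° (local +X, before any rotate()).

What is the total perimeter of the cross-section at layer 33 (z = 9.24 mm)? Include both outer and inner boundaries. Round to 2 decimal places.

16.63 mm

At z = 9.24 mm: the cylinder: section is a regular 12-gon, circumradius r=8 (perimeter = 2·12·8.000·sin(180°/12) = 49.69 mm); the r=5 cylinder at (10, -0.5) contributes a regular 12-gon of circumradius 5 (perimeter = 2·12·5.000·sin(180°/12) = 31.06 mm); Keeping only the common overlap: the r=5 cylinder at (10, -0.5) partially overlaps the r=8 cylinder; clipping to the common part keeps 13.76 mm² — boundary = 16.63 mm; (whole slice rotated 45° about Z — lengths, areas and connectivity unchanged). Overall, the cross-section is a single solid region. Total boundary length (outer) = 16.63 mm.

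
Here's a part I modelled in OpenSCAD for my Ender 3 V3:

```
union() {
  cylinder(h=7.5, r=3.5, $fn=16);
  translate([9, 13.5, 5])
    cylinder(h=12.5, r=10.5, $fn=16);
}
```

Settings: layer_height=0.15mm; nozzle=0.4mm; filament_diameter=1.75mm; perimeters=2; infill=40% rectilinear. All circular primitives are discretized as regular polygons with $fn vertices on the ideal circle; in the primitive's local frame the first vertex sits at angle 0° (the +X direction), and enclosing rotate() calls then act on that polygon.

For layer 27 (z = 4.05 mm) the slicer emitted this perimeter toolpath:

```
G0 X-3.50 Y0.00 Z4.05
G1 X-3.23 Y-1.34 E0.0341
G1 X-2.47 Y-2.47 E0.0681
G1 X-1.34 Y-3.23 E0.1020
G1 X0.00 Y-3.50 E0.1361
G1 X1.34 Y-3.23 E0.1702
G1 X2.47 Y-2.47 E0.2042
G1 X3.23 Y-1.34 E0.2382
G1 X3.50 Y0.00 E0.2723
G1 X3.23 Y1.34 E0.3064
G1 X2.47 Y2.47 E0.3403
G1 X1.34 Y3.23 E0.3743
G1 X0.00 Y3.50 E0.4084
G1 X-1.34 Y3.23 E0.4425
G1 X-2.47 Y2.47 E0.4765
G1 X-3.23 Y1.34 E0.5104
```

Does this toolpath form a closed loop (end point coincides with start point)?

no

Start point (G0): (-3.50, 0.00). End point (last G1): the path does not return to the start — open.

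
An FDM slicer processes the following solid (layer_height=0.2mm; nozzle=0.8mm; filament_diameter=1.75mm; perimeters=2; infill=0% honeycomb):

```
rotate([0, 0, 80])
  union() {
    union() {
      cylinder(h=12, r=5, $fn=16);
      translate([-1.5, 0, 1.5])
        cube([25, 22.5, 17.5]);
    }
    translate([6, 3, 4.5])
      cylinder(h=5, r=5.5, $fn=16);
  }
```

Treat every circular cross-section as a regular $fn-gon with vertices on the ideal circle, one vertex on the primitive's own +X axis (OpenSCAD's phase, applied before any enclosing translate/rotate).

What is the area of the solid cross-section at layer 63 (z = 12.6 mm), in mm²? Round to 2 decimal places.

At z = 12.6 mm: the cylinder is not intersected at this z (z outside [0, 12]); the cube at (-1.5, 0) (footprint 25×22.5) is included at this height (area 562.50 mm²); Merging all regions: only the 25×22.5 cube at (-1.5, 0) is present, so the union is just that shape — area = 562.50 mm²; the cylinder at (6, 3) is not intersected at this z (z outside [4.5, 9.5]); Combining (union): only that combined region is present, so the union is just that shape — area = 562.50 mm²; (rotated 80° about Z; rotation is an isometry so areas/perimeters/island counts are preserved). Overall, the cross-section is a single solid region. Net area = 562.50 mm².

562.50 mm²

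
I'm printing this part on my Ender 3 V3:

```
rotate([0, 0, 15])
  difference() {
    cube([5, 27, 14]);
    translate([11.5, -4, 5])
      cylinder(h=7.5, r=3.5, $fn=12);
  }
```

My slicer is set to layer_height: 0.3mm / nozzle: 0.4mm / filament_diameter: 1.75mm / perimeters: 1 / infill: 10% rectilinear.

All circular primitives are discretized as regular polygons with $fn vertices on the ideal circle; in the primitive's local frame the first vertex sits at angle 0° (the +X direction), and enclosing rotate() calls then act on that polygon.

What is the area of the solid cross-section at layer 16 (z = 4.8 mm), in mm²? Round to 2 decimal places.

135.00 mm²

At z = 4.8 mm: the 5×27 cube contributes its full rectangle (area 135.00 mm²); the cylinder at (11.5, -4) is absent (z outside [5, 12.5]); Subtracting the remaining from the first: none of the subtracted shapes is present at this height, so the 5×27 cube is unchanged — area = 135.00 mm²; (rotated 15° about Z; rotation is an isometry so areas/perimeters/island counts are preserved). Overall, the cross-section is a single solid region. Net area = 135.00 mm².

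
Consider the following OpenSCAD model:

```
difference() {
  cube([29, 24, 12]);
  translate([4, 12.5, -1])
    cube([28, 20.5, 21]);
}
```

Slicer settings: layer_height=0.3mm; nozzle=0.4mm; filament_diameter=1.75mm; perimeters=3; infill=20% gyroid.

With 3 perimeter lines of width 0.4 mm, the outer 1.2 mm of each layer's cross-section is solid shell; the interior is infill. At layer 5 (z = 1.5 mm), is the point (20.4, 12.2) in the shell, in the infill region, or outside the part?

shell

At z = 1.5 mm: the 29×24 cube contributes its full rectangle; the 28×20.5 cube at (4, 12.5) contributes its full rectangle; After the difference (first − rest): starting from the 29×24 cube, the 28×20.5 cube at (4, 12.5) partially overlaps it — only the 287.50 mm² overlap (of its 574.00 mm²) is removed, clipping the outline — 1 connected region. Overall, the cross-section is a single solid region. The nearest boundary edge runs (4.00, 12.50)→(29.00, 12.50); distance from the point to it = 0.30 mm. The point is inside the cross-section, 0.30 mm from the nearest boundary — within the 1.2 mm shell band (3 × 0.4).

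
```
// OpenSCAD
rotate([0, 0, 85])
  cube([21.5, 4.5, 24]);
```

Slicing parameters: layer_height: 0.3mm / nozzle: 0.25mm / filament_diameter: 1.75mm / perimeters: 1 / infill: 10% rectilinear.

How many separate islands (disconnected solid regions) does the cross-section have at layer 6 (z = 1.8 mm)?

1

At z = 1.8 mm: the cube (footprint 21.5×4.5) is included at this height; (whole slice rotated 85° about Z — lengths, areas and connectivity unchanged). Overall, the cross-section is a single solid region. Island count = 1.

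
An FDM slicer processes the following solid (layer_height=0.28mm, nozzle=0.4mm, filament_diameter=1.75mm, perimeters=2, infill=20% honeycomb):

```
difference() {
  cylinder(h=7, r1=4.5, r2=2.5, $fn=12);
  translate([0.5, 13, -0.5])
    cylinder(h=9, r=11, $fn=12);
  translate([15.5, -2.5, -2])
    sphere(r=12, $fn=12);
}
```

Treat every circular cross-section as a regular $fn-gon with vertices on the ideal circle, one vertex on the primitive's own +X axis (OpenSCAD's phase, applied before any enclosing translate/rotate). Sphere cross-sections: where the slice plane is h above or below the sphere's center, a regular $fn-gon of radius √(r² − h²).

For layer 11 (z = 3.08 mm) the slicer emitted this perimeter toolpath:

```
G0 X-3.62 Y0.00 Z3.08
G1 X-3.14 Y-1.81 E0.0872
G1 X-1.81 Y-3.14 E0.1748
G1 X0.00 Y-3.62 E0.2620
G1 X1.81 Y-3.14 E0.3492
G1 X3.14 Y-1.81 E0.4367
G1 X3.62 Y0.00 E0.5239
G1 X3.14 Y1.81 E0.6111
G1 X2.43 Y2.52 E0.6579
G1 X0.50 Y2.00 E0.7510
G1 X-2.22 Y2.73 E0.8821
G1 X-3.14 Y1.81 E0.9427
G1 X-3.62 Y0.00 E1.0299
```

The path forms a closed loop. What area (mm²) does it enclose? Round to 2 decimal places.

34.98 mm²

Apply the shoelace formula to the sequence of (X, Y) vertices; enclosed area = 34.98 mm².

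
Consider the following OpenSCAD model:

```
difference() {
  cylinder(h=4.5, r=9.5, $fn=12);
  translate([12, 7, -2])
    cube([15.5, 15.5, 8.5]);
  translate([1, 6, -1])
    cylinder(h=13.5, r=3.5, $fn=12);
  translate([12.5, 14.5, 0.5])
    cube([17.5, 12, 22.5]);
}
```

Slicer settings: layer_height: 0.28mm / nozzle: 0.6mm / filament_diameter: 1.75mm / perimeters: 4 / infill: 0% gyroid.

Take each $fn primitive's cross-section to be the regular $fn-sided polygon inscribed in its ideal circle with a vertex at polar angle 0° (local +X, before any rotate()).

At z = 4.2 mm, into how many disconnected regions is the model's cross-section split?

1

At z = 4.2 mm: the r=9.5 cylinder gives a regular 12-gon of circumradius 9.5 (constant along its height); the 15.5×15.5 cube at (12, 7) contributes its full rectangle; the r=3.5 cylinder at (1, 6) contributes a regular 12-gon of circumradius 3.5; the cube at (12.5, 14.5) (footprint 17.5×12) is included at this height; Subtracting the remaining from the first: starting from the r=9.5 cylinder, the 15.5×15.5 cube at (12, 7) misses the remaining region (no effect); the r=3.5 cylinder at (1, 6) partially overlaps it — only the 36.17 mm² overlap (of its 36.75 mm²) is removed, clipping the outline; the 17.5×12 cube at (12.5, 14.5) misses the remaining region (no effect) — 1 connected region. The result has 1 disconnected region.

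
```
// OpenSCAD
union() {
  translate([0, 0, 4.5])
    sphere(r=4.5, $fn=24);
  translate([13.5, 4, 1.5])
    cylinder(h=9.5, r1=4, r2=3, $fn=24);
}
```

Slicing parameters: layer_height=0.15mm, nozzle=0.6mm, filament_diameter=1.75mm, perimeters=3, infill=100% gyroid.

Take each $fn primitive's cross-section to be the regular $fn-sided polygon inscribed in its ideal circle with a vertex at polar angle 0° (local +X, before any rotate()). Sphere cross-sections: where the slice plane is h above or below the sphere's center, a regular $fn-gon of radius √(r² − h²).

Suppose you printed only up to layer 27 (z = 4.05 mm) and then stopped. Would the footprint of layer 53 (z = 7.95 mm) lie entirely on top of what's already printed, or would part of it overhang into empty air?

Compare the two slices. At z = 4.05: the r=4.5 sphere contributes a regular 24-gon of circumradius √(4.5²−0.45²) = 4.477 (area = (24/2)·4.477²·sin(360°/24) = 62.26 mm²); the cone at (13.5, 4) (r1=4→r2=3) has section circumradius 3.732 here — a regular 24-gon (area = (24/2)·3.732²·sin(360°/24) = 43.25 mm²); Combining (union): the 2 present regions are separate (no shared area or edge), so areas and boundary lengths simply add and each stays a separate island — area = 105.51 mm². At z = 7.95: the sphere: section is a regular 24-gon, circumradius = √(r²−h²) = √(4.5²−3.45²) = 2.889 (area = (24/2)·2.889²·sin(360°/24) = 25.93 mm²); the cone at (13.5, 4): at t=0.679 of its height the radius interpolates to r₁+(r₂−r₁)t = 3.321, giving a regular 24-gon of that circumradius (area = (24/2)·3.321²·sin(360°/24) = 34.26 mm²); Merging all regions: the 2 present regions are separate (no shared area or edge), so areas and boundary lengths simply add and each stays a separate island — area = 60.18 mm². Checking containment: the cross-section at z = 7.95 is a subset of the cross-section at z = 4.05.

entirely on top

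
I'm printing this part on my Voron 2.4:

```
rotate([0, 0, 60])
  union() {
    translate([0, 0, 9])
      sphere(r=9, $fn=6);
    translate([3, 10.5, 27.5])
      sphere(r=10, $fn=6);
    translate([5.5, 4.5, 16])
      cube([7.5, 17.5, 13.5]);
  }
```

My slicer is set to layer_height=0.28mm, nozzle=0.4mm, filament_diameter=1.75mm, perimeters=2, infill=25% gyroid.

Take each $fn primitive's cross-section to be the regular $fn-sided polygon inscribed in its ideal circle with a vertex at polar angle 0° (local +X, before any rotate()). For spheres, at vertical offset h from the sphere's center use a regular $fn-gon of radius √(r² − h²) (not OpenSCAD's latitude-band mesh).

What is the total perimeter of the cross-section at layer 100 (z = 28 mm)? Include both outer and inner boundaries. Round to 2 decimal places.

71.84 mm

At z = 28 mm: the sphere is not intersected at this z (|z−center|=19.000 > r=9); the sphere at (3, 10.5): section is a regular 6-gon, circumradius = √(r²−h²) = √(10²−0.5²) = 9.987 (perimeter = 2·6·9.987·sin(180°/6) = 59.92 mm); the 7.5×17.5 cube at (5.5, 4.5) contributes its full rectangle (perimeter 50.00 mm); Merging all regions: the regions partially overlap (shared area 77.70 mm²), so the edge portions inside another operand are dropped and the merged outline is re-measured after clipping — boundary = 71.84 mm; (rotated 60° about Z; rotation is an isometry so areas/perimeters/island counts are preserved). Overall, the cross-section is a single solid region. Total boundary length (outer) = 71.84 mm.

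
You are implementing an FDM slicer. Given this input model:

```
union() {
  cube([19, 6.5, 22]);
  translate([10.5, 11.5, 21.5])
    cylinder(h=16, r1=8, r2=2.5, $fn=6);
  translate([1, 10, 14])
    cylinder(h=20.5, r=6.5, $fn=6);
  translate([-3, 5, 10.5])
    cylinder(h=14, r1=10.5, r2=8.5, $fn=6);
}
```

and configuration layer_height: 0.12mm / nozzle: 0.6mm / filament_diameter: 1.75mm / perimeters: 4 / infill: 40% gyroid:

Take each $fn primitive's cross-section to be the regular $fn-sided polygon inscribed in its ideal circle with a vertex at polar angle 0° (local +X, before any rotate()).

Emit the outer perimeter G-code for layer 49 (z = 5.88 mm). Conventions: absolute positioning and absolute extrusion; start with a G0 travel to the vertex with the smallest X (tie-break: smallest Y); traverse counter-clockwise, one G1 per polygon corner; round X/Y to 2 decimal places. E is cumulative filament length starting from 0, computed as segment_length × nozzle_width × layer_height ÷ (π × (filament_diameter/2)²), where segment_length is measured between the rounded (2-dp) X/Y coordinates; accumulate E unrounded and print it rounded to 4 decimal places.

G0 X0.00 Y0.00 Z5.88
G1 X19.00 Y0.00 E0.5687
G1 X19.00 Y6.50 E0.7633
G1 X0.00 Y6.50 E1.3321
G1 X0.00 Y0.00 E1.5266

At z = 5.88 mm: the cube is present — its section is the full 19×6.5 rectangle; the cone at (10.5, 11.5) is absent (z outside [21.5, 37.5]); the cylinder at (1, 10) does not reach this height (z outside [14, 34.5]); the cone at (-3, 5) is not intersected at this z (z outside [10.5, 24.5]); Taking the union: only the 19×6.5 cube is present, so the union is just that shape — 1 connected region. The outline is a single polygon with 4 vertices. Extrusion per mm of travel: 0.6 × 0.12 / (π × 0.875²) = 0.029934. Accumulating E over each segment gives final E = 1.5266.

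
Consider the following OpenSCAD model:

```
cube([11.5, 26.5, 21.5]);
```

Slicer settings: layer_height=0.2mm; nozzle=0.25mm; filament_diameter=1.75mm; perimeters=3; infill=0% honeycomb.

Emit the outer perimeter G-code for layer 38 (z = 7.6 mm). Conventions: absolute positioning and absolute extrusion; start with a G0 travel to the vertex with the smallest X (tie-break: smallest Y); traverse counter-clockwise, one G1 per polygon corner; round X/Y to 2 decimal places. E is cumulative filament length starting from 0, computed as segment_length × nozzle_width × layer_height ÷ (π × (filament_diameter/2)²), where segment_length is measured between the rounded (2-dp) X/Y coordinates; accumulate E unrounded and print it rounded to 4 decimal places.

At z = 7.6 mm: the 11.5×26.5 cube contributes its full rectangle. The outline is a single polygon with 4 vertices. Extrusion per mm of travel: 0.25 × 0.2 / (π × 0.875²) = 0.020788. Accumulating E over each segment gives final E = 1.5799.

G0 X0.00 Y0.00 Z7.60
G1 X11.50 Y0.00 E0.2391
G1 X11.50 Y26.50 E0.7899
G1 X0.00 Y26.50 E1.0290
G1 X0.00 Y0.00 E1.5799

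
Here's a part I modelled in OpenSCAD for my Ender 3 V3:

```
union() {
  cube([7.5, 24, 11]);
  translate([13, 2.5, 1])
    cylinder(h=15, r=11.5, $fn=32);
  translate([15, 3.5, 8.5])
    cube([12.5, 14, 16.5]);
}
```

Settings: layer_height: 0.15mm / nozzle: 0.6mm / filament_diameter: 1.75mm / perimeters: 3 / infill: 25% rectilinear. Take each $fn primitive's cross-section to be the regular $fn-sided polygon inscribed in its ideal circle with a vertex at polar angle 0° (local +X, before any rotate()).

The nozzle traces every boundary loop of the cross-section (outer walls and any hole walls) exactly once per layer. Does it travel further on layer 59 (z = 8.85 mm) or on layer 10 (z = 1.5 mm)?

layer 59 (z = 8.85 mm)

Layer 59 (z = 8.85): the cube is present — its section is the full 7.5×24 rectangle (perimeter 63.00 mm); the cylinder at (13, 2.5): section is a regular 32-gon, circumradius r=11.5 (perimeter = 2·32·11.500·sin(180°/32) = 72.14 mm); the 12.5×14 cube at (15, 3.5) contributes its full rectangle (perimeter 53.00 mm); Combining (union): the regions partially overlap (shared area 128.30 mm²), so the edge portions inside another operand are dropped and the merged outline is re-measured after clipping — boundary = 120.37 mm. So its perimeter = 120.37 mm. Layer 10 (z = 1.5): the 7.5×24 cube contributes its full rectangle (perimeter 63.00 mm); the r=11.5 cylinder at (13, 2.5) gives a regular 32-gon of circumradius 11.5 (constant along its height) (perimeter = 2·32·11.500·sin(180°/32) = 72.14 mm); the cube at (15, 3.5) is absent (z outside [8.5, 25]); Taking the union: the regions partially overlap (shared area 57.35 mm²), so the edge portions inside another operand are dropped and the merged outline is re-measured after clipping — boundary = 102.10 mm. So its perimeter = 102.10 mm. Layer 59 is larger (120.37 vs 102.10 mm).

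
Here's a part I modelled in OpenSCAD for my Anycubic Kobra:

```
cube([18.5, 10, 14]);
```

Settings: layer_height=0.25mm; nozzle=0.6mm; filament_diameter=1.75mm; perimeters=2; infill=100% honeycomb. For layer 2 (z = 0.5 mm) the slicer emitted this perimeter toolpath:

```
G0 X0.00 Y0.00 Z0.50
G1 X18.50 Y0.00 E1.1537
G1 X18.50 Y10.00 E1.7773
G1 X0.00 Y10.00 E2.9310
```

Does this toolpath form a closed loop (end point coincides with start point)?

no

Start point (G0): (0.00, 0.00). End point (last G1): the path does not return to the start — open.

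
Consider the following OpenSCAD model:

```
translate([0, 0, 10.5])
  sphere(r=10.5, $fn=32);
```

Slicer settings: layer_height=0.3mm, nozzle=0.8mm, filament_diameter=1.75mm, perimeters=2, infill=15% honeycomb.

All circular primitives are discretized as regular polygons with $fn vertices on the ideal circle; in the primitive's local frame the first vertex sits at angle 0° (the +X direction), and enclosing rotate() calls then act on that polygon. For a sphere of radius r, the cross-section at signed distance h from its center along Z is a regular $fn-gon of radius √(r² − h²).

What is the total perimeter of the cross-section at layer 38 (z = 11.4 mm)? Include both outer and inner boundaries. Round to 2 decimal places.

65.63 mm

At z = 11.4 mm: the r=10.5 sphere contributes a regular 32-gon of circumradius √(10.5²−0.9²) = 10.461 (perimeter = 2·32·10.461·sin(180°/32) = 65.63 mm). Overall, the cross-section is a single solid region. Total boundary length (outer) = 65.63 mm.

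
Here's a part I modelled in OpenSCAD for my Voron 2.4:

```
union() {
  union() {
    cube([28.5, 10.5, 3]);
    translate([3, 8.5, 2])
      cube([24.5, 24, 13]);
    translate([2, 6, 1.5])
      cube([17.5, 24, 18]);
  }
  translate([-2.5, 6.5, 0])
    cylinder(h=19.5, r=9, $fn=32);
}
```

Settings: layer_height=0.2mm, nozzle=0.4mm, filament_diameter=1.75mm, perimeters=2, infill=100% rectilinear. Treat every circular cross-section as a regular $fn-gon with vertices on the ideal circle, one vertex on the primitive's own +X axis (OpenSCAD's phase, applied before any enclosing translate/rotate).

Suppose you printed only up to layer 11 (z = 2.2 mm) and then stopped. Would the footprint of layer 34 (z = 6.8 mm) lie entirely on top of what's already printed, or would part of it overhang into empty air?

Compare the two slices. At z = 2.2: the cube is present — its section is the full 28.5×10.5 rectangle (area 299.25 mm²); the cube at (3, 8.5) (footprint 24.5×24) is included at this height (area 588.00 mm²); the cube at (2, 6) (footprint 17.5×24) is included at this height (area 420.00 mm²); Combining (union): the regions partially overlap — summed areas 1307.25 mm² minus the doubly-counted overlap 449.50 mm² gives 857.75 mm² — area = 857.75 mm²; the cylinder at (-2.5, 6.5): section is a regular 32-gon, circumradius r=9 (area = (32/2)·9.000²·sin(360°/32) = 252.84 mm²); Taking the union: the regions partially overlap — summed areas 1110.59 mm² minus the doubly-counted overlap 69.07 mm² gives 1041.52 mm² — area = 1041.52 mm². At z = 6.8: the cube does not reach this height (z outside [0, 3]); the 24.5×24 cube at (3, 8.5) contributes its full rectangle (area 588.00 mm²); the cube at (2, 6) is present — its section is the full 17.5×24 rectangle (area 420.00 mm²); Taking the union: the regions partially overlap — summed areas 1008.00 mm² minus the doubly-counted overlap 354.75 mm² gives 653.25 mm² — area = 653.25 mm²; the cylinder at (-2.5, 6.5): section is a regular 32-gon, circumradius r=9 (area = (32/2)·9.000²·sin(360°/32) = 252.84 mm²); Combining (union): the regions partially overlap — summed areas 906.09 mm² minus the doubly-counted overlap 26.84 mm² gives 879.24 mm² — area = 879.24 mm². Checking containment: the cross-section at z = 6.8 is a subset of the cross-section at z = 2.2.

entirely on top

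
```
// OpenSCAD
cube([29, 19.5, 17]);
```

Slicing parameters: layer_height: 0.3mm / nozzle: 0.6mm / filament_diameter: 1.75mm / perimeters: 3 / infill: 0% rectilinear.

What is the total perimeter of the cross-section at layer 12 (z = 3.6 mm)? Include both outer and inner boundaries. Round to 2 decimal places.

97.00 mm

At z = 3.6 mm: the cube (footprint 29×19.5) is included at this height (perimeter 97.00 mm). Overall, the cross-section is a single solid region. Total boundary length (outer) = 97.00 mm.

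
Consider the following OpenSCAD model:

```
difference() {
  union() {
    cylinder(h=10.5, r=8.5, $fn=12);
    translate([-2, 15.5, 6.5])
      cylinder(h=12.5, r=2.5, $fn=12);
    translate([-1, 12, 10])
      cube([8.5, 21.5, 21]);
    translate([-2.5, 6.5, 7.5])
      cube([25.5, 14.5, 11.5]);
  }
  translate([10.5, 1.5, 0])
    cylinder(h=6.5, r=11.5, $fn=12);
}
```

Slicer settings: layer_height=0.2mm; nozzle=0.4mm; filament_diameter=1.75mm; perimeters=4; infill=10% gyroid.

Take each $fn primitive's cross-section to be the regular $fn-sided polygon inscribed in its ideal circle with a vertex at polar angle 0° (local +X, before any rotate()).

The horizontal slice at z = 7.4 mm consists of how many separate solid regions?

At z = 7.4 mm: the r=8.5 cylinder gives a regular 12-gon of circumradius 8.5 (constant along its height); the r=2.5 cylinder at (-2, 15.5) gives a regular 12-gon of circumradius 2.5 (constant along its height); the cube at (-1, 12) does not reach this height (z outside [10, 31]); the cube at (-2.5, 6.5) is absent (z outside [7.5, 19]); Merging all regions: the 2 present regions are separate (no shared area or edge), so areas and boundary lengths simply add and each stays a separate island — 2 connected regions; the cylinder at (10.5, 1.5) is not intersected at this z (z outside [0, 6.5]); Subtracting the remaining from the first: none of the subtracted shapes is present at this height, so the result so far is unchanged — 2 connected regions. The result has 2 disconnected regions.

2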